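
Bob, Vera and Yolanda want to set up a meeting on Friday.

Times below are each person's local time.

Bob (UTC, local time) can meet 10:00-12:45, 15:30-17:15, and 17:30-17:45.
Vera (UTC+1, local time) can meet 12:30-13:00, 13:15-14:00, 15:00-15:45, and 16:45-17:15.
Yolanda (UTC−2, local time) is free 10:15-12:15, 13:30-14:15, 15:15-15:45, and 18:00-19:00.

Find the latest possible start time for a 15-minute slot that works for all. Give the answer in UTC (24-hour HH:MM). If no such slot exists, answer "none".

Bob → UTC: 10:00–12:45, 15:30–17:15, 17:30–17:45.
Vera → UTC: 11:30–12:00, 12:15–13:00, 14:00–14:45, 15:45–16:15.
Yolanda → UTC: 12:15–14:15, 15:30–16:15, 17:15–17:45, 20:00–21:00.
Bob ∩ Vera: 11:30–12:00, 12:15–12:45, 15:45–16:15.
Bob ∩ Vera ∩ Yolanda: 12:15–12:45, 15:45–16:15.
Windows ≥ 15 min: 12:15–12:45, 15:45–16:15.
Latest start in the last window 15:45–16:15 is 16:15 − 15 min = 16:00.

16:00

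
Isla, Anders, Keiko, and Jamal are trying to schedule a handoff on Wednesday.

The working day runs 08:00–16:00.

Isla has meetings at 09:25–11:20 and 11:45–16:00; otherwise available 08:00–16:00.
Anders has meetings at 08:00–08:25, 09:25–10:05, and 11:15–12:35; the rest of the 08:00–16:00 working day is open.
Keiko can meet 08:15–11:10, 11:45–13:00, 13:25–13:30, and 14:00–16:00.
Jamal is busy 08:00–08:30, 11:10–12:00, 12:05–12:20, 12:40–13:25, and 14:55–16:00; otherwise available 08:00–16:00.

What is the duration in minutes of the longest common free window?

55 minutes

Isla free within 08:00–16:00: 08:00–09:25, 11:20–11:45.
Anders free within 08:00–16:00: 08:25–09:25, 10:05–11:15, 12:35–16:00.
Jamal free within 08:00–16:00: 08:30–11:10, 12:00–12:05, 12:20–12:40, 13:25–14:55.
Isla ∩ Anders: 08:25–09:25.
Isla ∩ Anders ∩ Keiko: 08:25–09:25.
Isla ∩ Anders ∩ Keiko ∩ Jamal: 08:30–09:25.
Single common window of 55 minutes.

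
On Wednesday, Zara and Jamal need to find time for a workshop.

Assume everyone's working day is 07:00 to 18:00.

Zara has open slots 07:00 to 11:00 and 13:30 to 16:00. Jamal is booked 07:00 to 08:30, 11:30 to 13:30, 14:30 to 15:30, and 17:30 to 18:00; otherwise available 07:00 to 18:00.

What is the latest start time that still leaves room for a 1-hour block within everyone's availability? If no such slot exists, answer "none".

Jamal free within 07:00–18:00: 08:30–11:30, 13:30–14:30, 15:30–17:30.
Zara ∩ Jamal: 08:30–11:00, 13:30–14:30, 15:30–16:00.
Windows ≥ 60 min: 08:30–11:00, 13:30–14:30.
Latest start in the last window 13:30–14:30 is 14:30 − 60 min = 13:30.

13:30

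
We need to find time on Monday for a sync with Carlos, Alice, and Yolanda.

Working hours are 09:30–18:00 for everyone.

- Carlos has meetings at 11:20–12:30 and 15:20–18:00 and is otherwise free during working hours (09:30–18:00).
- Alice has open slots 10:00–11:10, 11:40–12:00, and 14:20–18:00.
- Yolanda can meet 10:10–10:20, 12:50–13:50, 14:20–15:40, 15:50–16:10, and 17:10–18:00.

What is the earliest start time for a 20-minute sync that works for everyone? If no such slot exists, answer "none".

14:20

Carlos free within 09:30–18:00: 09:30–11:20, 12:30–15:20.
Carlos ∩ Alice: 10:00–11:10, 14:20–15:20.
Carlos ∩ Alice ∩ Yolanda: 10:10–10:20, 14:20–15:20.
Windows ≥ 20 min: 14:20–15:20.
Earliest such window starts at 14:20.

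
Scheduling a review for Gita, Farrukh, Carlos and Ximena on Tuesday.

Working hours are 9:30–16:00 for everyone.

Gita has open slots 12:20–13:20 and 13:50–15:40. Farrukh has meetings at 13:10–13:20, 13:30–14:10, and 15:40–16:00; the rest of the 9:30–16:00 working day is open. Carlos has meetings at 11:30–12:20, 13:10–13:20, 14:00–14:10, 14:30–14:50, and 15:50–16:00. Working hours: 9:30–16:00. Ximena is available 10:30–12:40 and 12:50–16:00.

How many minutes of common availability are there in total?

Farrukh free within 09:30–16:00: 09:30–13:10, 13:20–13:30, 14:10–15:40.
Carlos free within 09:30–16:00: 09:30–11:30, 12:20–13:10, 13:20–14:00, 14:10–14:30, 14:50–15:50.
Gita ∩ Farrukh: 12:20–13:10, 14:10–15:40.
Gita ∩ Farrukh ∩ Carlos: 12:20–13:10, 14:10–14:30, 14:50–15:40.
Gita ∩ Farrukh ∩ Carlos ∩ Ximena: 12:20–12:40, 12:50–13:10, 14:10–14:30, 14:50–15:40.
Total common minutes: 20 + 20 + 20 + 50 = 110.

110 minutes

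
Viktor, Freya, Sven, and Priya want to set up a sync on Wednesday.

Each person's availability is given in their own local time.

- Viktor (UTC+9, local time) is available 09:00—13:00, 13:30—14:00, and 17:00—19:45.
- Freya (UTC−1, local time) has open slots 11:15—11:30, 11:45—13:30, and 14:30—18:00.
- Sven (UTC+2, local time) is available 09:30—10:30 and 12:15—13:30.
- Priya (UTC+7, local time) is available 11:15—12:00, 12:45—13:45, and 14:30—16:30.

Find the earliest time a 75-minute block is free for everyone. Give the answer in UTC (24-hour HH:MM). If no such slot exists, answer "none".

Viktor → UTC: 00:00–04:00, 04:30–05:00, 08:00–10:45.
Freya → UTC: 12:15–12:30, 12:45–14:30, 15:30–19:00.
Sven → UTC: 07:30–08:30, 10:15–11:30.
Priya → UTC: 04:15–05:00, 05:45–06:45, 07:30–09:30.
Viktor ∩ Freya: (none).
Viktor ∩ Freya ∩ Sven: (none).
Viktor ∩ Freya ∩ Sven ∩ Priya: (none).
Windows ≥ 75 min: (none).

none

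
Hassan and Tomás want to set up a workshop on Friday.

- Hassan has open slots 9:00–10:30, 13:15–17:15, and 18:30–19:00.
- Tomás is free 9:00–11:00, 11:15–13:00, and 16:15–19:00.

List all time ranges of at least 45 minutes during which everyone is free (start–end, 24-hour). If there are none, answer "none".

Hassan ∩ Tomás: 09:00–10:30, 16:15–17:15, 18:30–19:00.
Windows ≥ 45 min: 09:00–10:30, 16:15–17:15.

09:00–10:30, 16:15–17:15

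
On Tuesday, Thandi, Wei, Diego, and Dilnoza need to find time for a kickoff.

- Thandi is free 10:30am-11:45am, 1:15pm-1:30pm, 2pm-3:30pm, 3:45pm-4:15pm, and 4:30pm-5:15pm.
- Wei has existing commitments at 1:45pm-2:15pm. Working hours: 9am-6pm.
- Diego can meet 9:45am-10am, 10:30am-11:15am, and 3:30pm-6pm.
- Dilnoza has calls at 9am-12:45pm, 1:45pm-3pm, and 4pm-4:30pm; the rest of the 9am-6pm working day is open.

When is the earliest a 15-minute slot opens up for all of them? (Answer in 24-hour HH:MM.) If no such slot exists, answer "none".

15:45

Wei free within 09:00–18:00: 09:00–13:45, 14:15–18:00.
Dilnoza free within 09:00–18:00: 12:45–13:45, 15:00–16:00, 16:30–18:00.
Thandi ∩ Wei: 10:30–11:45, 13:15–13:30, 14:15–15:30, 15:45–16:15, 16:30–17:15.
Thandi ∩ Wei ∩ Diego: 10:30–11:15, 15:45–16:15, 16:30–17:15.
Thandi ∩ Wei ∩ Diego ∩ Dilnoza: 15:45–16:00, 16:30–17:15.
Windows ≥ 15 min: 15:45–16:00, 16:30–17:15.
Earliest such window starts at 15:45.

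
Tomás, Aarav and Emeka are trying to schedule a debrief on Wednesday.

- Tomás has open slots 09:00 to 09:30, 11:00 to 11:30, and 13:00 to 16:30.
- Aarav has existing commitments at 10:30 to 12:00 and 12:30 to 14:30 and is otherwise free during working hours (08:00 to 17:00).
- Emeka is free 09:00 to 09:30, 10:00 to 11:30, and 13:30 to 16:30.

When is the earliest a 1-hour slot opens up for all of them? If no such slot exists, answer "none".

14:30

Aarav free within 08:00–17:00: 08:00–10:30, 12:00–12:30, 14:30–17:00.
Tomás ∩ Aarav: 09:00–09:30, 14:30–16:30.
Tomás ∩ Aarav ∩ Emeka: 09:00–09:30, 14:30–16:30.
Windows ≥ 60 min: 14:30–16:30.
Earliest such window starts at 14:30.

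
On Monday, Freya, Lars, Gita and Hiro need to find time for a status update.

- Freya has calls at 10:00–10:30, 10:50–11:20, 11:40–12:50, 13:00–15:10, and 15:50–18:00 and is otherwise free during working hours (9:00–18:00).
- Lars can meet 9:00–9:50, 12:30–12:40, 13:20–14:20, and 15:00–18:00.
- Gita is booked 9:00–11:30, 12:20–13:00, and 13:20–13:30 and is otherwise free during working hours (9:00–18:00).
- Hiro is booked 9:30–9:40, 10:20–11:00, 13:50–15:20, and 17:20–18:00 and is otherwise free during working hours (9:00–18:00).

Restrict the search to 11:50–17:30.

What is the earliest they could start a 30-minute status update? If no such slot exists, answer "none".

Freya free within 09:00–18:00: 09:00–10:00, 10:30–10:50, 11:20–11:40, 12:50–13:00, 15:10–15:50.
Gita free within 09:00–18:00: 11:30–12:20, 13:00–13:20, 13:30–18:00.
Hiro free within 09:00–18:00: 09:00–09:30, 09:40–10:20, 11:00–13:50, 15:20–17:20.
Freya ∩ Lars: 09:00–09:50, 15:10–15:50.
Freya ∩ Lars ∩ Gita: 15:10–15:50.
Freya ∩ Lars ∩ Gita ∩ Hiro: 15:20–15:50.
Restricted to 11:50–17:30: 15:20–15:50.
Windows ≥ 30 min: 15:20–15:50.
Earliest such window starts at 15:20.

15:20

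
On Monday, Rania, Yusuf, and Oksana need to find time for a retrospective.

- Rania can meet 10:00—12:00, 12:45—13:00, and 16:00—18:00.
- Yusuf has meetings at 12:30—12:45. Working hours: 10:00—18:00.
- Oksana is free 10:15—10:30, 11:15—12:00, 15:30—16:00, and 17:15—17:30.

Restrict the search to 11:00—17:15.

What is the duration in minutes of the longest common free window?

Yusuf free within 10:00–18:00: 10:00–12:30, 12:45–18:00.
Rania ∩ Yusuf: 10:00–12:00, 12:45–13:00, 16:00–18:00.
Rania ∩ Yusuf ∩ Oksana: 10:15–10:30, 11:15–12:00, 17:15–17:30.
Restricted to 11:00–17:15: 11:15–12:00.
Single common window of 45 minutes.

45 minutes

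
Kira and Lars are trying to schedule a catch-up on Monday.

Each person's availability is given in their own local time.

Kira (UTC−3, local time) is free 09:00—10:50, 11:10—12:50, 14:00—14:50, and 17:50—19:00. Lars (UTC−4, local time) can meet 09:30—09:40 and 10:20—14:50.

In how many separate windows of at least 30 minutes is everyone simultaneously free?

Kira → UTC: 12:00–13:50, 14:10–15:50, 17:00–17:50, 20:50–22:00.
Lars → UTC: 13:30–13:40, 14:20–18:50.
Kira ∩ Lars: 13:30–13:40, 14:20–15:50, 17:00–17:50.
Windows ≥ 30 min: 14:20–15:50, 17:00–17:50.
That's 2 windows.

2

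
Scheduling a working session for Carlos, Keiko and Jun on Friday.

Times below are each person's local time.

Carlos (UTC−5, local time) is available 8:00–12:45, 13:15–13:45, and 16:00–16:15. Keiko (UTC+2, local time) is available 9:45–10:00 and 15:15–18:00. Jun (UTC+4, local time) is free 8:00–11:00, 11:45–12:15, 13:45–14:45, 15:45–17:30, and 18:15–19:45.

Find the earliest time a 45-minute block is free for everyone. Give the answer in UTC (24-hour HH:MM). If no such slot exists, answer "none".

14:15

Carlos → UTC: 13:00–17:45, 18:15–18:45, 21:00–21:15.
Keiko → UTC: 07:45–08:00, 13:15–16:00.
Jun → UTC: 04:00–07:00, 07:45–08:15, 09:45–10:45, 11:45–13:30, 14:15–15:45.
Carlos ∩ Keiko: 13:15–16:00.
Carlos ∩ Keiko ∩ Jun: 13:15–13:30, 14:15–15:45.
Windows ≥ 45 min: 14:15–15:45.
Earliest such window starts at 14:15.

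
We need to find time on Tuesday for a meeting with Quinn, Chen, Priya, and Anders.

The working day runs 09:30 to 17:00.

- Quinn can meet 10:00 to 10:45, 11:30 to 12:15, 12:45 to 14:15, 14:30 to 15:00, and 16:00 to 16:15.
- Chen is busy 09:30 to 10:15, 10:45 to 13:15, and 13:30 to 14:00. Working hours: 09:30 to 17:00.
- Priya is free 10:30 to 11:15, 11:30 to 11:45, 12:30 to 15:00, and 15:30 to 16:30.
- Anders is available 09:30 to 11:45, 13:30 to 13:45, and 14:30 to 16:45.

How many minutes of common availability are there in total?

60 minutes

Chen free within 09:30–17:00: 10:15–10:45, 13:15–13:30, 14:00–17:00.
Quinn ∩ Chen: 10:15–10:45, 13:15–13:30, 14:00–14:15, 14:30–15:00, 16:00–16:15.
Quinn ∩ Chen ∩ Priya: 10:30–10:45, 13:15–13:30, 14:00–14:15, 14:30–15:00, 16:00–16:15.
Quinn ∩ Chen ∩ Priya ∩ Anders: 10:30–10:45, 14:30–15:00, 16:00–16:15.
Total common minutes: 15 + 30 + 15 = 60.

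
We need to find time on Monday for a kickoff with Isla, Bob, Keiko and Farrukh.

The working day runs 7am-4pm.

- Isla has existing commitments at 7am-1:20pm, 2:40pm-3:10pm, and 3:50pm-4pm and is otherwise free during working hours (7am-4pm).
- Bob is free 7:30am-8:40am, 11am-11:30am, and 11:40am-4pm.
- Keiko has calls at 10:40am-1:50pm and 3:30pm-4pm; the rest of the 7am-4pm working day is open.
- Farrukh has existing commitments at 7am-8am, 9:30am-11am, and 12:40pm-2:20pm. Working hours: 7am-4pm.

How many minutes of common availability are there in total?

40 minutes

Isla free within 07:00–16:00: 13:20–14:40, 15:10–15:50.
Keiko free within 07:00–16:00: 07:00–10:40, 13:50–15:30.
Farrukh free within 07:00–16:00: 08:00–09:30, 11:00–12:40, 14:20–16:00.
Isla ∩ Bob: 13:20–14:40, 15:10–15:50.
Isla ∩ Bob ∩ Keiko: 13:50–14:40, 15:10–15:30.
Isla ∩ Bob ∩ Keiko ∩ Farrukh: 14:20–14:40, 15:10–15:30.
Total common minutes: 20 + 20 = 40.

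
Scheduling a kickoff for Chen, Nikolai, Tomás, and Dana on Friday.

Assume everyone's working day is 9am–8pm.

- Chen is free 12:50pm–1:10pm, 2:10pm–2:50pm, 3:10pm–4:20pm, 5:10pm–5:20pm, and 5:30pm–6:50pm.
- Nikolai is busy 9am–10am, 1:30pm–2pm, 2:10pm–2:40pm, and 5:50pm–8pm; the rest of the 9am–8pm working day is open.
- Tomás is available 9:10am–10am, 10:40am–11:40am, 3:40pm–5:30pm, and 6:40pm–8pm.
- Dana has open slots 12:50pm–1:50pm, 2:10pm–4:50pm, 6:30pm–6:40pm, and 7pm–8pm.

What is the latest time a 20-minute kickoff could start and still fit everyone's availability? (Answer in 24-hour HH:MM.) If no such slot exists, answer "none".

Nikolai free within 09:00–20:00: 10:00–13:30, 14:00–14:10, 14:40–17:50.
Chen ∩ Nikolai: 12:50–13:10, 14:40–14:50, 15:10–16:20, 17:10–17:20, 17:30–17:50.
Chen ∩ Nikolai ∩ Tomás: 15:40–16:20, 17:10–17:20.
Chen ∩ Nikolai ∩ Tomás ∩ Dana: 15:40–16:20.
Windows ≥ 20 min: 15:40–16:20.
Latest start in the last window 15:40–16:20 is 16:20 − 20 min = 16:00.

16:00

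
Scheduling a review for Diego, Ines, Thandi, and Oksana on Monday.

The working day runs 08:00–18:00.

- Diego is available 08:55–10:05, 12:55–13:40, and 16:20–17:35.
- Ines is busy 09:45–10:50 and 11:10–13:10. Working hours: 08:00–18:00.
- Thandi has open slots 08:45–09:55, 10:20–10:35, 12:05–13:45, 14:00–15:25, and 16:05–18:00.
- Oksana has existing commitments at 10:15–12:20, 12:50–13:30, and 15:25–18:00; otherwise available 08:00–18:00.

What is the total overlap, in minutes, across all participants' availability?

60 minutes

Ines free within 08:00–18:00: 08:00–09:45, 10:50–11:10, 13:10–18:00.
Oksana free within 08:00–18:00: 08:00–10:15, 12:20–12:50, 13:30–15:25.
Diego ∩ Ines: 08:55–09:45, 13:10–13:40, 16:20–17:35.
Diego ∩ Ines ∩ Thandi: 08:55–09:45, 13:10–13:40, 16:20–17:35.
Diego ∩ Ines ∩ Thandi ∩ Oksana: 08:55–09:45, 13:30–13:40.
Total common minutes: 50 + 10 = 60.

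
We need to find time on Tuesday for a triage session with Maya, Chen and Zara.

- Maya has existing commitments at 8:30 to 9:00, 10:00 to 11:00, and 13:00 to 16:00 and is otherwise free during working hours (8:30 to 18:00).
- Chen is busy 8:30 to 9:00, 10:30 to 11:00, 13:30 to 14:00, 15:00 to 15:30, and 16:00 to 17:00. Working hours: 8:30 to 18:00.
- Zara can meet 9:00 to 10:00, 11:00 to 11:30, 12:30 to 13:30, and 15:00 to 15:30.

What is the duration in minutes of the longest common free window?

60 minutes

Maya free within 08:30–18:00: 09:00–10:00, 11:00–13:00, 16:00–18:00.
Chen free within 08:30–18:00: 09:00–10:30, 11:00–13:30, 14:00–15:00, 15:30–16:00, 17:00–18:00.
Maya ∩ Chen: 09:00–10:00, 11:00–13:00, 17:00–18:00.
Maya ∩ Chen ∩ Zara: 09:00–10:00, 11:00–11:30, 12:30–13:00.
Common window lengths: 60, 30, 30 min; longest is 60.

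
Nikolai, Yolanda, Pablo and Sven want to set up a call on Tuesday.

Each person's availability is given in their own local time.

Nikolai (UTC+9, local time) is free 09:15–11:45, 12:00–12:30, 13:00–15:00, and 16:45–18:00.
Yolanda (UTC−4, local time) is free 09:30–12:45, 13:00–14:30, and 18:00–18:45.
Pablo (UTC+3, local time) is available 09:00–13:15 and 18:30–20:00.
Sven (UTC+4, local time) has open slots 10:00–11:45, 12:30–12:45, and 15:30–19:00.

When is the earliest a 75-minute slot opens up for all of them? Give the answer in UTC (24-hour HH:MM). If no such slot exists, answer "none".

Nikolai → UTC: 00:15–02:45, 03:00–03:30, 04:00–06:00, 07:45–09:00.
Yolanda → UTC: 13:30–16:45, 17:00–18:30, 22:00–22:45.
Pablo → UTC: 06:00–10:15, 15:30–17:00.
Sven → UTC: 06:00–07:45, 08:30–08:45, 11:30–15:00.
Nikolai ∩ Yolanda: (none).
Nikolai ∩ Yolanda ∩ Pablo: (none).
Nikolai ∩ Yolanda ∩ Pablo ∩ Sven: (none).
Windows ≥ 75 min: (none).

none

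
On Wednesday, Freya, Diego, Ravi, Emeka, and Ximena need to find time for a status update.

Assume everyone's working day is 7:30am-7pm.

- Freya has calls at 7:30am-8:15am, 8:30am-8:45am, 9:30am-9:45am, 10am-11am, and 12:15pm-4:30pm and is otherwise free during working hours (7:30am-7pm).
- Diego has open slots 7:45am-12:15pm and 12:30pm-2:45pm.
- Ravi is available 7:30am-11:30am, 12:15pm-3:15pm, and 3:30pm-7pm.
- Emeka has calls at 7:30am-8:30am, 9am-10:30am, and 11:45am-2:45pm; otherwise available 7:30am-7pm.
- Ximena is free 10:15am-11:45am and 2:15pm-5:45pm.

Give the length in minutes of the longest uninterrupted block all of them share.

30 minutes

Freya free within 07:30–19:00: 08:15–08:30, 08:45–09:30, 09:45–10:00, 11:00–12:15, 16:30–19:00.
Emeka free within 07:30–19:00: 08:30–09:00, 10:30–11:45, 14:45–19:00.
Freya ∩ Diego: 08:15–08:30, 08:45–09:30, 09:45–10:00, 11:00–12:15.
Freya ∩ Diego ∩ Ravi: 08:15–08:30, 08:45–09:30, 09:45–10:00, 11:00–11:30.
Freya ∩ Diego ∩ Ravi ∩ Emeka: 08:45–09:00, 11:00–11:30.
Freya ∩ Diego ∩ Ravi ∩ Emeka ∩ Ximena: 11:00–11:30.
Single common window of 30 minutes.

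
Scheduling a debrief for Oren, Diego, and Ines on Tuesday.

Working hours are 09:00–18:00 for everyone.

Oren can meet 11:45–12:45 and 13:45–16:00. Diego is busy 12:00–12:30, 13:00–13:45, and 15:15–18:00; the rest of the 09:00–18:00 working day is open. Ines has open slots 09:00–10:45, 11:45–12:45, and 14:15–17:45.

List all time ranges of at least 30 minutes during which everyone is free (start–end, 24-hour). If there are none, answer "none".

14:15–15:15

Diego free within 09:00–18:00: 09:00–12:00, 12:30–13:00, 13:45–15:15.
Oren ∩ Diego: 11:45–12:00, 12:30–12:45, 13:45–15:15.
Oren ∩ Diego ∩ Ines: 11:45–12:00, 12:30–12:45, 14:15–15:15.
Windows ≥ 30 min: 14:15–15:15.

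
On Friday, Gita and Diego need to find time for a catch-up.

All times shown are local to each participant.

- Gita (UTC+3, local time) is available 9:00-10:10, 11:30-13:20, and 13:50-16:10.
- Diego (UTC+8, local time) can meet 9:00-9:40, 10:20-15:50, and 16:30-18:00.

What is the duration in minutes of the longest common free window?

Gita → UTC: 06:00–07:10, 08:30–10:20, 10:50–13:10.
Diego → UTC: 01:00–01:40, 02:20–07:50, 08:30–10:00.
Gita ∩ Diego: 06:00–07:10, 08:30–10:00.
Common window lengths: 70, 90 min; longest is 90.

90 minutes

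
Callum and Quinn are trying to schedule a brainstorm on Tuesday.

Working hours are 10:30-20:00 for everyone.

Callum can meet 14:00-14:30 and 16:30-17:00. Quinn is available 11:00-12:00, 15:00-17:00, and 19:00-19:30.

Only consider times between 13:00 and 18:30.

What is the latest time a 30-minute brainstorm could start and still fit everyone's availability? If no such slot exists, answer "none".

16:30

Callum ∩ Quinn: 16:30–17:00.
Restricted to 13:00–18:30: 16:30–17:00.
Windows ≥ 30 min: 16:30–17:00.
Latest start in the last window 16:30–17:00 is 17:00 − 30 min = 16:30.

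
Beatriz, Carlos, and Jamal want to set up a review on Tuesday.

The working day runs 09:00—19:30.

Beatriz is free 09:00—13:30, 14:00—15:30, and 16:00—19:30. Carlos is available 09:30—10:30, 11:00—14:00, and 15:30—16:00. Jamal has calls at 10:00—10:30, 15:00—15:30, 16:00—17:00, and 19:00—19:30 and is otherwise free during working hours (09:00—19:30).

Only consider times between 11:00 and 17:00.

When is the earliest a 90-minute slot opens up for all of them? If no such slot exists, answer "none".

Jamal free within 09:00–19:30: 09:00–10:00, 10:30–15:00, 15:30–16:00, 17:00–19:00.
Beatriz ∩ Carlos: 09:30–10:30, 11:00–13:30.
Beatriz ∩ Carlos ∩ Jamal: 09:30–10:00, 11:00–13:30.
Restricted to 11:00–17:00: 11:00–13:30.
Windows ≥ 90 min: 11:00–13:30.
Earliest such window starts at 11:00.

11:00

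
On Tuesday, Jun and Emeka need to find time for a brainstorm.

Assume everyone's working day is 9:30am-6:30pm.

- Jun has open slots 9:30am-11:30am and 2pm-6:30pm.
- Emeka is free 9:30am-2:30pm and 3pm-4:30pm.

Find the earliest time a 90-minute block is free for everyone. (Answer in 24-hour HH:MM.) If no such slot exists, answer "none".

09:30

Jun ∩ Emeka: 09:30–11:30, 14:00–14:30, 15:00–16:30.
Windows ≥ 90 min: 09:30–11:30, 15:00–16:30.
Earliest such window starts at 09:30.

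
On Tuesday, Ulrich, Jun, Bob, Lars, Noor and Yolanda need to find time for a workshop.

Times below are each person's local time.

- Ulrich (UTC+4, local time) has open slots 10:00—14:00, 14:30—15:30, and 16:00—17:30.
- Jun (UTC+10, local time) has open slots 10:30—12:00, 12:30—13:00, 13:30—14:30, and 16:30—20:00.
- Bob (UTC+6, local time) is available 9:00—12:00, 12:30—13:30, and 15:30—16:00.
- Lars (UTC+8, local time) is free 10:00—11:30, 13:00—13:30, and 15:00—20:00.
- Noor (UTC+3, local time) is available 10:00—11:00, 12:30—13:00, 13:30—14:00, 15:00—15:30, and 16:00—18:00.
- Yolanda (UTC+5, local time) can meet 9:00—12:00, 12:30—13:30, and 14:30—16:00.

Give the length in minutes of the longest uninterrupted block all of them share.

30 minutes

Ulrich → UTC: 06:00–10:00, 10:30–11:30, 12:00–13:30.
Jun → UTC: 00:30–02:00, 02:30–03:00, 03:30–04:30, 06:30–10:00.
Bob → UTC: 03:00–06:00, 06:30–07:30, 09:30–10:00.
Lars → UTC: 02:00–03:30, 05:00–05:30, 07:00–12:00.
Noor → UTC: 07:00–08:00, 09:30–10:00, 10:30–11:00, 12:00–12:30, 13:00–15:00.
Yolanda → UTC: 04:00–07:00, 07:30–08:30, 09:30–11:00.
Ulrich ∩ Jun: 06:30–10:00.
Ulrich ∩ Jun ∩ Bob: 06:30–07:30, 09:30–10:00.
Ulrich ∩ Jun ∩ Bob ∩ Lars: 07:00–07:30, 09:30–10:00.
Ulrich ∩ Jun ∩ Bob ∩ Lars ∩ Noor: 07:00–07:30, 09:30–10:00.
Ulrich ∩ Jun ∩ Bob ∩ Lars ∩ Noor ∩ Yolanda: 09:30–10:00.
Single common window of 30 minutes.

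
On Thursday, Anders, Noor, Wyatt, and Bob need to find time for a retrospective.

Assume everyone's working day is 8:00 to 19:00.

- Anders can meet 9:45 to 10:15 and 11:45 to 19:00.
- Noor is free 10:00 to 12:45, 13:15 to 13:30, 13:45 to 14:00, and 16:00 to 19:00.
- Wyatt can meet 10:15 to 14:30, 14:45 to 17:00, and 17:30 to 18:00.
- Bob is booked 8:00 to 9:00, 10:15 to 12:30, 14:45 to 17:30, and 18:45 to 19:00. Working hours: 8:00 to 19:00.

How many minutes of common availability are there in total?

Bob free within 08:00–19:00: 09:00–10:15, 12:30–14:45, 17:30–18:45.
Anders ∩ Noor: 10:00–10:15, 11:45–12:45, 13:15–13:30, 13:45–14:00, 16:00–19:00.
Anders ∩ Noor ∩ Wyatt: 11:45–12:45, 13:15–13:30, 13:45–14:00, 16:00–17:00, 17:30–18:00.
Anders ∩ Noor ∩ Wyatt ∩ Bob: 12:30–12:45, 13:15–13:30, 13:45–14:00, 17:30–18:00.
Total common minutes: 15 + 15 + 15 + 30 = 75.

75 minutes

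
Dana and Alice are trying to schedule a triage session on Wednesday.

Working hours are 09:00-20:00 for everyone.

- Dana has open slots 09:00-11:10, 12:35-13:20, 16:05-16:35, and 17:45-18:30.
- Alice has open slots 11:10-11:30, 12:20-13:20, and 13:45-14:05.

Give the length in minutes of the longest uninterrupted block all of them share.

Dana ∩ Alice: 12:35–13:20.
Single common window of 45 minutes.

45 minutes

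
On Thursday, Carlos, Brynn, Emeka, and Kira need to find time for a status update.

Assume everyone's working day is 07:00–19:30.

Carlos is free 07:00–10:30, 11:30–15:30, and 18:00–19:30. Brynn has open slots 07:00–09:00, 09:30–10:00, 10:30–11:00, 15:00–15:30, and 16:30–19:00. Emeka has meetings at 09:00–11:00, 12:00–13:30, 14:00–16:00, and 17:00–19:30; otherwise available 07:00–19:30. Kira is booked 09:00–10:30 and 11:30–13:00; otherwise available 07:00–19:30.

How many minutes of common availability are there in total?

120 minutes

Emeka free within 07:00–19:30: 07:00–09:00, 11:00–12:00, 13:30–14:00, 16:00–17:00.
Kira free within 07:00–19:30: 07:00–09:00, 10:30–11:30, 13:00–19:30.
Carlos ∩ Brynn: 07:00–09:00, 09:30–10:00, 15:00–15:30, 18:00–19:00.
Carlos ∩ Brynn ∩ Emeka: 07:00–09:00.
Carlos ∩ Brynn ∩ Emeka ∩ Kira: 07:00–09:00.
Total common minutes: 120.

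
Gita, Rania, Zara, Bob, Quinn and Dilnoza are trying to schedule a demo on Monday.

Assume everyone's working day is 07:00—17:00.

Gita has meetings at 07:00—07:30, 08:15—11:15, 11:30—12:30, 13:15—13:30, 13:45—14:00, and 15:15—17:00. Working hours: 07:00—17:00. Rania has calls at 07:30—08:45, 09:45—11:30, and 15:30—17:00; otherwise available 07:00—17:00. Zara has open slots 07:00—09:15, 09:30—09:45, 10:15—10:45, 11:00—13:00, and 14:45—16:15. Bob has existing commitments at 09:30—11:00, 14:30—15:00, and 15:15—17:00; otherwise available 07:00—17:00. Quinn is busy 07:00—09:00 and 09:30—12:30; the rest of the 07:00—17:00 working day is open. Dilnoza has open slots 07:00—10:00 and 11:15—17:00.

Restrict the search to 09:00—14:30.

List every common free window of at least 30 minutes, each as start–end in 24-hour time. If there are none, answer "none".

12:30–13:00

Gita free within 07:00–17:00: 07:30–08:15, 11:15–11:30, 12:30–13:15, 13:30–13:45, 14:00–15:15.
Rania free within 07:00–17:00: 07:00–07:30, 08:45–09:45, 11:30–15:30.
Bob free within 07:00–17:00: 07:00–09:30, 11:00–14:30, 15:00–15:15.
Quinn free within 07:00–17:00: 09:00–09:30, 12:30–17:00.
Gita ∩ Rania: 12:30–13:15, 13:30–13:45, 14:00–15:15.
Gita ∩ Rania ∩ Zara: 12:30–13:00, 14:45–15:15.
Gita ∩ Rania ∩ Zara ∩ Bob: 12:30–13:00, 15:00–15:15.
Gita ∩ Rania ∩ Zara ∩ Bob ∩ Quinn: 12:30–13:00, 15:00–15:15.
Gita ∩ Rania ∩ Zara ∩ Bob ∩ Quinn ∩ Dilnoza: 12:30–13:00, 15:00–15:15.
Restricted to 09:00–14:30: 12:30–13:00.
Windows ≥ 30 min: 12:30–13:00.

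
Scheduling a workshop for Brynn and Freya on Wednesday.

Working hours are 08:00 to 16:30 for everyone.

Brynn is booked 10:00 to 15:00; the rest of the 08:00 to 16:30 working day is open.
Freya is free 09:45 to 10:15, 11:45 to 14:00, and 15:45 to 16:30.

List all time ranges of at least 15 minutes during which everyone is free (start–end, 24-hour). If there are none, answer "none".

Brynn free within 08:00–16:30: 08:00–10:00, 15:00–16:30.
Brynn ∩ Freya: 09:45–10:00, 15:45–16:30.
Windows ≥ 15 min: 09:45–10:00, 15:45–16:30.

09:45–10:00, 15:45–16:30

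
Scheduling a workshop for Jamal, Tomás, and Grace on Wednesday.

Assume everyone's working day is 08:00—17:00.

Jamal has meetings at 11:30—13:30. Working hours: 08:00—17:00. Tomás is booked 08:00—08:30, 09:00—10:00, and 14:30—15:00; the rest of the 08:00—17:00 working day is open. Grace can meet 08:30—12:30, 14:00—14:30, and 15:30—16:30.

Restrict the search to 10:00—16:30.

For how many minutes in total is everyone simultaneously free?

180 minutes

Jamal free within 08:00–17:00: 08:00–11:30, 13:30–17:00.
Tomás free within 08:00–17:00: 08:30–09:00, 10:00–14:30, 15:00–17:00.
Jamal ∩ Tomás: 08:30–09:00, 10:00–11:30, 13:30–14:30, 15:00–17:00.
Jamal ∩ Tomás ∩ Grace: 08:30–09:00, 10:00–11:30, 14:00–14:30, 15:30–16:30.
Restricted to 10:00–16:30: 10:00–11:30, 14:00–14:30, 15:30–16:30.
Total common minutes: 90 + 30 + 60 = 180.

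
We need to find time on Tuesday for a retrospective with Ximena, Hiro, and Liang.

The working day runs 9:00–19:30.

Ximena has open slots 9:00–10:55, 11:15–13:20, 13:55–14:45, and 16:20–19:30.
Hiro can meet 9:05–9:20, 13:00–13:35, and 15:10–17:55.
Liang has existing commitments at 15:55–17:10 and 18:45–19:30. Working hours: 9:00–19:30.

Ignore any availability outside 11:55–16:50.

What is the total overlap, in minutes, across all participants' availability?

20 minutes

Liang free within 09:00–19:30: 09:00–15:55, 17:10–18:45.
Ximena ∩ Hiro: 09:05–09:20, 13:00–13:20, 16:20–17:55.
Ximena ∩ Hiro ∩ Liang: 09:05–09:20, 13:00–13:20, 17:10–17:55.
Restricted to 11:55–16:50: 13:00–13:20.
Total common minutes: 20.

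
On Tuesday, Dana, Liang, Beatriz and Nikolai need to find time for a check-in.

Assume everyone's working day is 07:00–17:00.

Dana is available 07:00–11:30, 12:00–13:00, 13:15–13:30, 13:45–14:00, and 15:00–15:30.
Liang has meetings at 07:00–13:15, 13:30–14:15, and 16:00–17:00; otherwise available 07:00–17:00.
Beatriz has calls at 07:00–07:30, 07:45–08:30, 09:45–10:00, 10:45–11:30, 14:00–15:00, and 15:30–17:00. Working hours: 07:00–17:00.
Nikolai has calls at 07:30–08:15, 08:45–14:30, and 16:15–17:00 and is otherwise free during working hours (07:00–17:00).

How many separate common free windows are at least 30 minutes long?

1

Liang free within 07:00–17:00: 13:15–13:30, 14:15–16:00.
Beatriz free within 07:00–17:00: 07:30–07:45, 08:30–09:45, 10:00–10:45, 11:30–14:00, 15:00–15:30.
Nikolai free within 07:00–17:00: 07:00–07:30, 08:15–08:45, 14:30–16:15.
Dana ∩ Liang: 13:15–13:30, 15:00–15:30.
Dana ∩ Liang ∩ Beatriz: 13:15–13:30, 15:00–15:30.
Dana ∩ Liang ∩ Beatriz ∩ Nikolai: 15:00–15:30.
Windows ≥ 30 min: 15:00–15:30.
That's 1 window.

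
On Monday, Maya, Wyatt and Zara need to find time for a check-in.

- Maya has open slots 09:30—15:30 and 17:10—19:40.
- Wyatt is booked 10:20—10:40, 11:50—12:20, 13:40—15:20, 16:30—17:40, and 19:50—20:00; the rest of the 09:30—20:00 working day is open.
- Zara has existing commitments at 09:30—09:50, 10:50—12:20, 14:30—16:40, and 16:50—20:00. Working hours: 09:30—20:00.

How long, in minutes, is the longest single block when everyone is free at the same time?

80 minutes

Wyatt free within 09:30–20:00: 09:30–10:20, 10:40–11:50, 12:20–13:40, 15:20–16:30, 17:40–19:50.
Zara free within 09:30–20:00: 09:50–10:50, 12:20–14:30, 16:40–16:50.
Maya ∩ Wyatt: 09:30–10:20, 10:40–11:50, 12:20–13:40, 15:20–15:30, 17:40–19:40.
Maya ∩ Wyatt ∩ Zara: 09:50–10:20, 10:40–10:50, 12:20–13:40.
Common window lengths: 30, 10, 80 min; longest is 80.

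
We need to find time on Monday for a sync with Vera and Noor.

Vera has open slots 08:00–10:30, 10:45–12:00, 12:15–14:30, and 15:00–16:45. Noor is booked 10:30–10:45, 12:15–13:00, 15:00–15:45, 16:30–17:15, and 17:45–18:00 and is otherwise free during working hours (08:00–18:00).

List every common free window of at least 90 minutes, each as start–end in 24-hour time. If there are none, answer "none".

08:00–10:30, 13:00–14:30

Noor free within 08:00–18:00: 08:00–10:30, 10:45–12:15, 13:00–15:00, 15:45–16:30, 17:15–17:45.
Vera ∩ Noor: 08:00–10:30, 10:45–12:00, 13:00–14:30, 15:45–16:30.
Windows ≥ 90 min: 08:00–10:30, 13:00–14:30.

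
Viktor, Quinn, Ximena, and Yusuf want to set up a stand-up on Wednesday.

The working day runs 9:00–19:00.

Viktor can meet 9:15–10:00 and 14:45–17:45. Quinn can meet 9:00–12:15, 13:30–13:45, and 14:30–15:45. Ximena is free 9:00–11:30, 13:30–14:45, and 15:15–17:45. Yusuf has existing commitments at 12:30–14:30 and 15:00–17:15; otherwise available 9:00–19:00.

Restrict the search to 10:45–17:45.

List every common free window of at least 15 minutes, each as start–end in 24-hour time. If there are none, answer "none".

Yusuf free within 09:00–19:00: 09:00–12:30, 14:30–15:00, 17:15–19:00.
Viktor ∩ Quinn: 09:15–10:00, 14:45–15:45.
Viktor ∩ Quinn ∩ Ximena: 09:15–10:00, 15:15–15:45.
Viktor ∩ Quinn ∩ Ximena ∩ Yusuf: 09:15–10:00.
Restricted to 10:45–17:45: (none).
Windows ≥ 15 min: (none).

none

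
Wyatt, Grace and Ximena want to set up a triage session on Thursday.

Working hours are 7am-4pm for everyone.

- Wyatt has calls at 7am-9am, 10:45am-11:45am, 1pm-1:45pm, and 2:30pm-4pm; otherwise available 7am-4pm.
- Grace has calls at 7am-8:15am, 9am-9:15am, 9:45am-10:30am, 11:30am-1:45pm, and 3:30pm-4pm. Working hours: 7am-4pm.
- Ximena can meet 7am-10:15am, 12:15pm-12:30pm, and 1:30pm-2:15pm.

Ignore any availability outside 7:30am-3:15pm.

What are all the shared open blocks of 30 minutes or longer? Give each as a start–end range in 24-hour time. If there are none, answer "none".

09:15–09:45, 13:45–14:15

Wyatt free within 07:00–16:00: 09:00–10:45, 11:45–13:00, 13:45–14:30.
Grace free within 07:00–16:00: 08:15–09:00, 09:15–09:45, 10:30–11:30, 13:45–15:30.
Wyatt ∩ Grace: 09:15–09:45, 10:30–10:45, 13:45–14:30.
Wyatt ∩ Grace ∩ Ximena: 09:15–09:45, 13:45–14:15.
Restricted to 07:30–15:15: 09:15–09:45, 13:45–14:15.
Windows ≥ 30 min: 09:15–09:45, 13:45–14:15.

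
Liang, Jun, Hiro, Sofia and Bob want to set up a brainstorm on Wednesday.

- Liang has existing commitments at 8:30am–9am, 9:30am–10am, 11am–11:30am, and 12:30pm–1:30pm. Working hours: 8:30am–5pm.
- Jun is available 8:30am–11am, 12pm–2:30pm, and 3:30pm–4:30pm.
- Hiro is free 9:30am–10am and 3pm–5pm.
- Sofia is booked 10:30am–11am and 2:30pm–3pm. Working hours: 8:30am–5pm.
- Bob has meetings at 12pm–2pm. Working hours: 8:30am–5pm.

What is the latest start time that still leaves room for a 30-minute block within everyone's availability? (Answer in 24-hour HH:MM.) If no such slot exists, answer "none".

Liang free within 08:30–17:00: 09:00–09:30, 10:00–11:00, 11:30–12:30, 13:30–17:00.
Sofia free within 08:30–17:00: 08:30–10:30, 11:00–14:30, 15:00–17:00.
Bob free within 08:30–17:00: 08:30–12:00, 14:00–17:00.
Liang ∩ Jun: 09:00–09:30, 10:00–11:00, 12:00–12:30, 13:30–14:30, 15:30–16:30.
Liang ∩ Jun ∩ Hiro: 15:30–16:30.
Liang ∩ Jun ∩ Hiro ∩ Sofia: 15:30–16:30.
Liang ∩ Jun ∩ Hiro ∩ Sofia ∩ Bob: 15:30–16:30.
Windows ≥ 30 min: 15:30–16:30.
Latest start in the last window 15:30–16:30 is 16:30 − 30 min = 16:00.

16:00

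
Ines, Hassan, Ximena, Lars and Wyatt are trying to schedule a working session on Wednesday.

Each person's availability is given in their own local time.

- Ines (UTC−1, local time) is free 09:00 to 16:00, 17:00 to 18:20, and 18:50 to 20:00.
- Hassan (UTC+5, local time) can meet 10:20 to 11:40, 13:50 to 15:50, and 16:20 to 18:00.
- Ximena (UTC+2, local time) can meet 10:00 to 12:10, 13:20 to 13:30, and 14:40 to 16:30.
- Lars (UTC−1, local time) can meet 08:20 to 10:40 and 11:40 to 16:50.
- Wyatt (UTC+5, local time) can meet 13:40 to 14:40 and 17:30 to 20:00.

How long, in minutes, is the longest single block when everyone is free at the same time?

20 minutes

Ines → UTC: 10:00–17:00, 18:00–19:20, 19:50–21:00.
Hassan → UTC: 05:20–06:40, 08:50–10:50, 11:20–13:00.
Ximena → UTC: 08:00–10:10, 11:20–11:30, 12:40–14:30.
Lars → UTC: 09:20–11:40, 12:40–17:50.
Wyatt → UTC: 08:40–09:40, 12:30–15:00.
Ines ∩ Hassan: 10:00–10:50, 11:20–13:00.
Ines ∩ Hassan ∩ Ximena: 10:00–10:10, 11:20–11:30, 12:40–13:00.
Ines ∩ Hassan ∩ Ximena ∩ Lars: 10:00–10:10, 11:20–11:30, 12:40–13:00.
Ines ∩ Hassan ∩ Ximena ∩ Lars ∩ Wyatt: 12:40–13:00.
Single common window of 20 minutes.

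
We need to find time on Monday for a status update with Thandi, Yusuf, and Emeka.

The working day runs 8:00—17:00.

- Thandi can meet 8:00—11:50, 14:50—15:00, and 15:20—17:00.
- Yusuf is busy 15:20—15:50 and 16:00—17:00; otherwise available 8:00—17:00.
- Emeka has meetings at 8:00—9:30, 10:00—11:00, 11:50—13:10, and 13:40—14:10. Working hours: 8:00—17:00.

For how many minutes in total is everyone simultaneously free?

100 minutes

Yusuf free within 08:00–17:00: 08:00–15:20, 15:50–16:00.
Emeka free within 08:00–17:00: 09:30–10:00, 11:00–11:50, 13:10–13:40, 14:10–17:00.
Thandi ∩ Yusuf: 08:00–11:50, 14:50–15:00, 15:50–16:00.
Thandi ∩ Yusuf ∩ Emeka: 09:30–10:00, 11:00–11:50, 14:50–15:00, 15:50–16:00.
Total common minutes: 30 + 50 + 10 + 10 = 100.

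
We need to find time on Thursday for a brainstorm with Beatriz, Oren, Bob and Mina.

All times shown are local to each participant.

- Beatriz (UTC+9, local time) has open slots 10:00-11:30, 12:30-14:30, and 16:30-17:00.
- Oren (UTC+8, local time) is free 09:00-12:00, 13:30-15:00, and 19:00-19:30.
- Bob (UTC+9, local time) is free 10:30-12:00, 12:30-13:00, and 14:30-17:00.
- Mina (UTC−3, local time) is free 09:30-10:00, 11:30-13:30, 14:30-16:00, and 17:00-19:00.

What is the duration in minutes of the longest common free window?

0 minutes

Beatriz → UTC: 01:00–02:30, 03:30–05:30, 07:30–08:00.
Oren → UTC: 01:00–04:00, 05:30–07:00, 11:00–11:30.
Bob → UTC: 01:30–03:00, 03:30–04:00, 05:30–08:00.
Mina → UTC: 12:30–13:00, 14:30–16:30, 17:30–19:00, 20:00–22:00.
Beatriz ∩ Oren: 01:00–02:30, 03:30–04:00.
Beatriz ∩ Oren ∩ Bob: 01:30–02:30, 03:30–04:00.
Beatriz ∩ Oren ∩ Bob ∩ Mina: (none).
No common window.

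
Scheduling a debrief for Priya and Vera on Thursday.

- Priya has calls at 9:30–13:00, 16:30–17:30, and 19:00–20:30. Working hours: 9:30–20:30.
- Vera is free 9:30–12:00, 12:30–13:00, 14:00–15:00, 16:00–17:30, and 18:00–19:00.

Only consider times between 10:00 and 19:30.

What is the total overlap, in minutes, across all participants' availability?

150 minutes

Priya free within 09:30–20:30: 13:00–16:30, 17:30–19:00.
Priya ∩ Vera: 14:00–15:00, 16:00–16:30, 18:00–19:00.
Restricted to 10:00–19:30: 14:00–15:00, 16:00–16:30, 18:00–19:00.
Total common minutes: 60 + 30 + 60 = 150.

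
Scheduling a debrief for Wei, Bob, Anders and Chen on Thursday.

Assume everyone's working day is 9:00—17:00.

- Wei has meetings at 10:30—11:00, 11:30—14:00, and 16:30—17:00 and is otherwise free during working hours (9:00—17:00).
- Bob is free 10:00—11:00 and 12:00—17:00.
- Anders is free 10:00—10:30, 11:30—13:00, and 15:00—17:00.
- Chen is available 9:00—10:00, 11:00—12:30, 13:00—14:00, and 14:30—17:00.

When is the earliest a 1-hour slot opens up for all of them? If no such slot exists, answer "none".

Wei free within 09:00–17:00: 09:00–10:30, 11:00–11:30, 14:00–16:30.
Wei ∩ Bob: 10:00–10:30, 14:00–16:30.
Wei ∩ Bob ∩ Anders: 10:00–10:30, 15:00–16:30.
Wei ∩ Bob ∩ Anders ∩ Chen: 15:00–16:30.
Windows ≥ 60 min: 15:00–16:30.
Earliest such window starts at 15:00.

15:00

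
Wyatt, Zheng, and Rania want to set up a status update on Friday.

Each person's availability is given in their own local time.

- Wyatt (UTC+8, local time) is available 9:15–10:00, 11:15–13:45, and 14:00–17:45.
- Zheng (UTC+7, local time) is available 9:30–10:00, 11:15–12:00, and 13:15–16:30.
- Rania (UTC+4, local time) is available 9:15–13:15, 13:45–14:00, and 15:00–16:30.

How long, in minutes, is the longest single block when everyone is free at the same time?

180 minutes

Wyatt → UTC: 01:15–02:00, 03:15–05:45, 06:00–09:45.
Zheng → UTC: 02:30–03:00, 04:15–05:00, 06:15–09:30.
Rania → UTC: 05:15–09:15, 09:45–10:00, 11:00–12:30.
Wyatt ∩ Zheng: 04:15–05:00, 06:15–09:30.
Wyatt ∩ Zheng ∩ Rania: 06:15–09:15.
Single common window of 180 minutes.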